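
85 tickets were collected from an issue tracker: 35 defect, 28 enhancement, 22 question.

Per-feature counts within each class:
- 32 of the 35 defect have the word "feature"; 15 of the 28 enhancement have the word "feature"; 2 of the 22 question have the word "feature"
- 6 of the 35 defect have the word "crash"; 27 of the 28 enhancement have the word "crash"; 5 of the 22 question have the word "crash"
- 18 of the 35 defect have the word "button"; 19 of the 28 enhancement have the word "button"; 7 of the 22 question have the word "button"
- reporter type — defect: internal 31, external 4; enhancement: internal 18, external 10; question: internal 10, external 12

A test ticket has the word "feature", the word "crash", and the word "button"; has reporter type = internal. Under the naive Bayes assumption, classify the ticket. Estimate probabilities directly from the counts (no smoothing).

enhancement

defect: (35/85) × (32/35) × (6/35) × (18/35) × (31/35) ≈ 0.0293976
enhancement: (28/85) × (15/28) × (27/28) × (19/28) × (18/28) ≈ 0.0742315
question: (22/85) × (2/22) × (5/22) × (7/22) × (10/22) ≈ 0.000773412
Highest score → enhancement.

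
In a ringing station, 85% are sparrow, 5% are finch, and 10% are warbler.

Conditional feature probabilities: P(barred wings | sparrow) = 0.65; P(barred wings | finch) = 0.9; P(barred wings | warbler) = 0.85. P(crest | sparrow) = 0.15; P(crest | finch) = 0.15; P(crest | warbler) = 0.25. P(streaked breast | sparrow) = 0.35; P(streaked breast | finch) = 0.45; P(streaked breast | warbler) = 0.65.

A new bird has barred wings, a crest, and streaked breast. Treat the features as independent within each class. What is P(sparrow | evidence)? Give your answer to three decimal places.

sparrow: 0.85 × 0.65 × 0.15 × 0.35 = 0.02900625
finch: 0.05 × 0.9 × 0.15 × 0.45 = 0.0030375
warbler: 0.1 × 0.85 × 0.25 × 0.65 = 0.0138125
P(sparrow | x) = 0.02900625 / 0.04585625 ≈ 0.633

0.633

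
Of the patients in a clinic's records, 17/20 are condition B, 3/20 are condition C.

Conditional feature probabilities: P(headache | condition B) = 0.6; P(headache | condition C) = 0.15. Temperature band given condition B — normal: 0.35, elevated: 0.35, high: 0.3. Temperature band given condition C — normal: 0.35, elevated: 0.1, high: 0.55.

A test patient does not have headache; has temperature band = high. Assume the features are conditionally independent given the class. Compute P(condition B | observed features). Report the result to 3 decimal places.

condition B: 0.85 × (1−0.6) × 0.3 = 0.102
condition C: 0.15 × (1−0.15) × 0.55 = 0.070125
P(condition B | x) = 0.102 / 0.172125 ≈ 0.593

0.593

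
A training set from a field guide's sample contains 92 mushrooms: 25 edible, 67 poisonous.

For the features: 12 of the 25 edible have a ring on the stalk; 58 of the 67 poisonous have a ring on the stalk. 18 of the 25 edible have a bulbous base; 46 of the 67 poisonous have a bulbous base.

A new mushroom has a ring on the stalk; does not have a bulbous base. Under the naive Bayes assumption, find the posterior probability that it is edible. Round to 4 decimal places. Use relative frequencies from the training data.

edible: (25/92) × (12/25) × (7/25) ≈ 0.0365217
poisonous: (67/92) × (58/67) × (21/67) ≈ 0.197599
P(edible | x) = 0.0365217 / 0.2341207 ≈ 0.1560

0.1560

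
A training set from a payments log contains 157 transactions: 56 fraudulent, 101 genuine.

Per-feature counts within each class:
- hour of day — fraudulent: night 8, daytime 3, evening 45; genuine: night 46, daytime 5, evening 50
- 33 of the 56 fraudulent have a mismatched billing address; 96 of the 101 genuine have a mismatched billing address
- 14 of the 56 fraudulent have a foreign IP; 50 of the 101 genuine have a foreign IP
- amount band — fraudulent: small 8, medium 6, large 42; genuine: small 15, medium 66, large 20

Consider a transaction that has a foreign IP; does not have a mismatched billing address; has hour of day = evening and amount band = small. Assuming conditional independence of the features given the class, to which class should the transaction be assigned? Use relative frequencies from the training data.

fraudulent: (56/157) × (45/56) × (23/56) × (14/56) × (8/56) ≈ 0.00420431
genuine: (101/157) × (50/101) × (5/101) × (50/101) × (15/101) ≈ 0.00115914
Highest score → fraudulent.

fraudulent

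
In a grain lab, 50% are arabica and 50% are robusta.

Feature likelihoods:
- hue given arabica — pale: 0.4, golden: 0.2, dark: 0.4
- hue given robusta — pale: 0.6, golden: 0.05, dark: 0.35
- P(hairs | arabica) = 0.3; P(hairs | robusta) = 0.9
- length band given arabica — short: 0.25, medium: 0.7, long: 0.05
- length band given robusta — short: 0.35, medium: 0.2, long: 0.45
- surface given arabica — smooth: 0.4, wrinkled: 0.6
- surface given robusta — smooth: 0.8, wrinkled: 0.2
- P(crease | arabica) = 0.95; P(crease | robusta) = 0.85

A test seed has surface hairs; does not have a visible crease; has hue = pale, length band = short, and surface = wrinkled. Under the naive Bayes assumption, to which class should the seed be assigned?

arabica: 0.5 × 0.4 × 0.3 × 0.25 × 0.6 × (1−0.95) = 0.00045
robusta: 0.5 × 0.6 × 0.9 × 0.35 × 0.2 × (1−0.85) = 0.002835
Highest score → robusta.

robusta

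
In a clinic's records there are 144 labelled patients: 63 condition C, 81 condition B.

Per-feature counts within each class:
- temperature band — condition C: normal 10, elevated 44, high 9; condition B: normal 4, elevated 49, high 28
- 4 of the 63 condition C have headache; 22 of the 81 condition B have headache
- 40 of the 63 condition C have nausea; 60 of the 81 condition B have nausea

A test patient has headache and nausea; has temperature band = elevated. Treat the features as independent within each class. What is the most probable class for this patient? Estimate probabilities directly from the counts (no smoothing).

condition C: (63/144) × (44/63) × (4/63) × (40/63) ≈ 0.0123177
condition B: (81/144) × (49/81) × (22/81) × (60/81) ≈ 0.0684601
Highest score → condition B.

condition B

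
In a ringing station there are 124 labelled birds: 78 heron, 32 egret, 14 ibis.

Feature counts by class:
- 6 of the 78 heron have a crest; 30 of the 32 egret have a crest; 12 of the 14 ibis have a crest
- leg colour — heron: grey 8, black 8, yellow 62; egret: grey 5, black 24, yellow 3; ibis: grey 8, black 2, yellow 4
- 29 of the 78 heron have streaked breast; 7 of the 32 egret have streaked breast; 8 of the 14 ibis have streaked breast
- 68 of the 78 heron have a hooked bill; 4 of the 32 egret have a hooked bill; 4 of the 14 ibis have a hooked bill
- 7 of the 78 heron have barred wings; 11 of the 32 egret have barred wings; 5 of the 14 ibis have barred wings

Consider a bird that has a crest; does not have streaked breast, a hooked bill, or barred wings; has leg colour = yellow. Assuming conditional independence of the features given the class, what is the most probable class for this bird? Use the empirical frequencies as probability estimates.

heron: (78/124) × (6/78) × (62/78) × (49/78) × (10/78) × (71/78) ≈ 0.00281966
egret: (32/124) × (30/32) × (3/32) × (25/32) × (28/32) × (21/32) ≈ 0.0101751
ibis: (14/124) × (12/14) × (4/14) × (6/14) × (10/14) × (9/14) ≈ 0.00544128
Highest score → egret.

egret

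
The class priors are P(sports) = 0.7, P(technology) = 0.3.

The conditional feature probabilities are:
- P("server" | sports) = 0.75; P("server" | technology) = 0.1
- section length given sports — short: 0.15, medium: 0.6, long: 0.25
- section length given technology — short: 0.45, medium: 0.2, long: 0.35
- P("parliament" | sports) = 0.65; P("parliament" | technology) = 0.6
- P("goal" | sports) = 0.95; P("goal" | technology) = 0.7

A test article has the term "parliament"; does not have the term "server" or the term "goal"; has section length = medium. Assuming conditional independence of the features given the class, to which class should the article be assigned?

technology

sports: 0.7 × (1−0.75) × 0.6 × 0.65 × (1−0.95) = 0.0034125
technology: 0.3 × (1−0.1) × 0.2 × 0.6 × (1−0.7) = 0.00972
Highest score → technology.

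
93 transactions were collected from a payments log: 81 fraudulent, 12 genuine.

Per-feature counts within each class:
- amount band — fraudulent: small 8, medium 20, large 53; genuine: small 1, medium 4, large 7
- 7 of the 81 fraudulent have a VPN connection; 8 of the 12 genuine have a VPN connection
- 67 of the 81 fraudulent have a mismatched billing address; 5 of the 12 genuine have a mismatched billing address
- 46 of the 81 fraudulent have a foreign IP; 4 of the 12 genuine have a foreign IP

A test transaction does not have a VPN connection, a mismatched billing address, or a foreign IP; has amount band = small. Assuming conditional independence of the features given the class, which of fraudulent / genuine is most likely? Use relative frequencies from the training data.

fraudulent: (81/93) × (8/81) × (74/81) × (14/81) × (35/81) ≈ 0.00586921
genuine: (12/93) × (1/12) × (4/12) × (7/12) × (8/12) ≈ 0.00139387
Highest score → fraudulent.

fraudulent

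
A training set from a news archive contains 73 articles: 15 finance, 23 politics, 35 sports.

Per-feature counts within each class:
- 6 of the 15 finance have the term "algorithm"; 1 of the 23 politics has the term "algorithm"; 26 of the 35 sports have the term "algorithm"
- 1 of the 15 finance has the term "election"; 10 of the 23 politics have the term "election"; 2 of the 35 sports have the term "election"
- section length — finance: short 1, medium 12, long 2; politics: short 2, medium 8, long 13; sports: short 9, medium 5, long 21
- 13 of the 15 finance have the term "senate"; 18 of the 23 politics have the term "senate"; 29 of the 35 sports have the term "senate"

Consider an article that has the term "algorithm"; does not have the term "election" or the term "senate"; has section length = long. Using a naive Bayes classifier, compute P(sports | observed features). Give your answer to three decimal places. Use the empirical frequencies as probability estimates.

0.937

finance: (15/73) × (6/15) × (14/15) × (2/15) × (2/15) ≈ 0.00136377
politics: (23/73) × (1/23) × (13/23) × (13/23) × (5/23) ≈ 0.000951372
sports: (35/73) × (26/35) × (33/35) × (21/35) × (6/35) ≈ 0.0345407
P(sports | x) = 0.0345407 / 0.036855842 ≈ 0.937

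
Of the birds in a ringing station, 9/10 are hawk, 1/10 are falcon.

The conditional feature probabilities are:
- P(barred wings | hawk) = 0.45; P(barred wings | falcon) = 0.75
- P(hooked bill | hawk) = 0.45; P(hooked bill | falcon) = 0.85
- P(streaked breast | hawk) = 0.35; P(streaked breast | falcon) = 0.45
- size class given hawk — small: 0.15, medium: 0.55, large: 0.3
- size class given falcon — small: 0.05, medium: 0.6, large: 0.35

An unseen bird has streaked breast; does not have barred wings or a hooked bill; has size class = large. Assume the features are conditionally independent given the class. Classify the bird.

hawk: 0.9 × (1−0.45) × (1−0.45) × 0.35 × 0.3 = 0.02858625
falcon: 0.1 × (1−0.75) × (1−0.85) × 0.45 × 0.35 = 0.000590625
Highest score → hawk.

hawk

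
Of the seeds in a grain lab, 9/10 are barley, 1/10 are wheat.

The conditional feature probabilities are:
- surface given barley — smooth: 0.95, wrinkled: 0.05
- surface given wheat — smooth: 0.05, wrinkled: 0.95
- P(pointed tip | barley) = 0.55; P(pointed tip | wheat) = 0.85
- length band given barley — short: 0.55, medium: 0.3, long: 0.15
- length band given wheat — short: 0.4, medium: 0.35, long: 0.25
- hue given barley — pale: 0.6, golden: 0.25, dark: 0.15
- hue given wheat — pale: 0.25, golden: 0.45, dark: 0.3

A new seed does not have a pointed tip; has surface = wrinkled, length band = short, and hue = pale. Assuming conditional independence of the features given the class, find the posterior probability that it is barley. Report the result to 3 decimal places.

barley: 0.9 × 0.05 × (1−0.55) × 0.55 × 0.6 = 0.0066825
wheat: 0.1 × 0.95 × (1−0.85) × 0.4 × 0.25 = 0.001425
P(barley | x) = 0.0066825 / 0.0081075 ≈ 0.824

0.824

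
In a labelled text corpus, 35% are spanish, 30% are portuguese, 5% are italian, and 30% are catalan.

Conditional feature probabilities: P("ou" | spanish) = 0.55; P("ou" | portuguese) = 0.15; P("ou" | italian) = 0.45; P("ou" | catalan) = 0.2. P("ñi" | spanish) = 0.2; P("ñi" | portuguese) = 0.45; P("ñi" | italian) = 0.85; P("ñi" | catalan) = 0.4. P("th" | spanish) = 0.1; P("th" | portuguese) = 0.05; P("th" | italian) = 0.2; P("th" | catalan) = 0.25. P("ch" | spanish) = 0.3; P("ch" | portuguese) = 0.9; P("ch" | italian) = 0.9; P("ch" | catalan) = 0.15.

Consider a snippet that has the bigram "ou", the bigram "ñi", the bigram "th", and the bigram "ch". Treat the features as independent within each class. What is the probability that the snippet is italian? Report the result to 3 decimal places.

0.537

spanish: 0.35 × 0.55 × 0.2 × 0.1 × 0.3 = 0.001155
portuguese: 0.3 × 0.15 × 0.45 × 0.05 × 0.9 = 0.00091125
italian: 0.05 × 0.45 × 0.85 × 0.2 × 0.9 = 0.0034425
catalan: 0.3 × 0.2 × 0.4 × 0.25 × 0.15 = 0.0009
P(italian | x) = 0.0034425 / 0.00640875 ≈ 0.537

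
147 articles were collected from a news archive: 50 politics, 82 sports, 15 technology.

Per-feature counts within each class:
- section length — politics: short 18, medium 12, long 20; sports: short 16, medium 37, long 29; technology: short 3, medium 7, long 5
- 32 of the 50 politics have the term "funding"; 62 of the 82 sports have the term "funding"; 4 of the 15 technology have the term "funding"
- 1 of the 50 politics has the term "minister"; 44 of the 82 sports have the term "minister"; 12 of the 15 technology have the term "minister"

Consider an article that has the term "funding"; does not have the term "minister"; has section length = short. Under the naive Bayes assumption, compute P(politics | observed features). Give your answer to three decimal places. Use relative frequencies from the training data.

0.662

politics: (50/147) × (18/50) × (32/50) × (49/50) = 0.0768
sports: (82/147) × (16/82) × (62/82) × (38/82) ≈ 0.0381373
technology: (15/147) × (3/15) × (4/15) × (3/15) ≈ 0.00108844
P(politics | x) = 0.0768 / 0.11602574 ≈ 0.662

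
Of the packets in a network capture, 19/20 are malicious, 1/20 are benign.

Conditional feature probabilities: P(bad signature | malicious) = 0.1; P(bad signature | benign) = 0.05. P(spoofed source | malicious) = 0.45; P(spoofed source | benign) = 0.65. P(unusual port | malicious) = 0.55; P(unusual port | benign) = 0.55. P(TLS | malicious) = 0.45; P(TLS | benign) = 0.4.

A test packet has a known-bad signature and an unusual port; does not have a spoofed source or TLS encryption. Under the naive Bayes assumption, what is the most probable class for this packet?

malicious

malicious: 0.95 × 0.1 × (1−0.45) × 0.55 × (1−0.45) = 0.015805625
benign: 0.05 × 0.05 × (1−0.65) × 0.55 × (1−0.4) = 0.00028875
Highest score → malicious.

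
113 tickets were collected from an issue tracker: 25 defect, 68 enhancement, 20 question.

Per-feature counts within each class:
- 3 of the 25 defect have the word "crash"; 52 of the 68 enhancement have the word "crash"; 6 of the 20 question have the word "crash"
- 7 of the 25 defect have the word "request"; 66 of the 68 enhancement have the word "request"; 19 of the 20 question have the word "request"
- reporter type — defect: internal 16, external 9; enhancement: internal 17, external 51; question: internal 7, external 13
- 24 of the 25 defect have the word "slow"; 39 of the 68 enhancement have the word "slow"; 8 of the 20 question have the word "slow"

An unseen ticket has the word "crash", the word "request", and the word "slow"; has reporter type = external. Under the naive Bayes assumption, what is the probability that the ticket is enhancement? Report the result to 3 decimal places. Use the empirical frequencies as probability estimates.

0.925

defect: (25/113) × (3/25) × (7/25) × (9/25) × (24/25) ≈ 0.00256906
enhancement: (68/113) × (52/68) × (66/68) × (51/68) × (39/68) ≈ 0.192122
question: (20/113) × (6/20) × (19/20) × (13/20) × (8/20) ≈ 0.013115
P(enhancement | x) = 0.192122 / 0.20780606 ≈ 0.925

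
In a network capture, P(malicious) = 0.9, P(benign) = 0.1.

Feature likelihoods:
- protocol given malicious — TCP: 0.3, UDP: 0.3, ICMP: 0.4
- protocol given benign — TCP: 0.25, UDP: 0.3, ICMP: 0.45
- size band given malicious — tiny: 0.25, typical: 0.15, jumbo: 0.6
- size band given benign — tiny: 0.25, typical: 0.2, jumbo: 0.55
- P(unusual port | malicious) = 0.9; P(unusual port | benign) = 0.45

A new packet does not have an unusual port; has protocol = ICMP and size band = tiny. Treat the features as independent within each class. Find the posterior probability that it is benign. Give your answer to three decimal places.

malicious: 0.9 × 0.4 × 0.25 × (1−0.9) = 0.009
benign: 0.1 × 0.45 × 0.25 × (1−0.45) = 0.0061875
P(benign | x) = 0.0061875 / 0.0151875 ≈ 0.407

0.407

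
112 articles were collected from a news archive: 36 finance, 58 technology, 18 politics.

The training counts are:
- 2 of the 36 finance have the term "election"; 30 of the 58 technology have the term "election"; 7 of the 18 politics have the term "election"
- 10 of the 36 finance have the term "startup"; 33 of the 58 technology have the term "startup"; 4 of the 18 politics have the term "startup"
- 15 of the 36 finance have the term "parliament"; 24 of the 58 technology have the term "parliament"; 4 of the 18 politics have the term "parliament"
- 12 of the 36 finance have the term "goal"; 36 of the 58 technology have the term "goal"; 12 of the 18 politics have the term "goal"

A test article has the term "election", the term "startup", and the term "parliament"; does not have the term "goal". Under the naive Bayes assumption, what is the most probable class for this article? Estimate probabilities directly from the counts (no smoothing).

finance: (36/112) × (2/36) × (10/36) × (15/36) × (24/36) ≈ 0.00137787
technology: (58/112) × (30/58) × (33/58) × (24/58) × (22/58) ≈ 0.0239203
politics: (18/112) × (7/18) × (4/18) × (4/18) × (6/18) ≈ 0.00102881
Highest score → technology.

technology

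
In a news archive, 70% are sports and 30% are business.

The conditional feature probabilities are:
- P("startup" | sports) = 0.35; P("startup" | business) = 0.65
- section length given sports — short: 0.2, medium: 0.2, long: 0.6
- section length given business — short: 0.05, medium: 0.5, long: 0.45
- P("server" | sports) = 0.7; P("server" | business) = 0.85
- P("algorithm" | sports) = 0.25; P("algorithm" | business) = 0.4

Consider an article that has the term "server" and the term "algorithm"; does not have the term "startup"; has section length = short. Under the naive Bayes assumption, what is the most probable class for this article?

sports: 0.7 × (1−0.35) × 0.2 × 0.7 × 0.25 = 0.015925
business: 0.3 × (1−0.65) × 0.05 × 0.85 × 0.4 = 0.001785
Highest score → sports.

sports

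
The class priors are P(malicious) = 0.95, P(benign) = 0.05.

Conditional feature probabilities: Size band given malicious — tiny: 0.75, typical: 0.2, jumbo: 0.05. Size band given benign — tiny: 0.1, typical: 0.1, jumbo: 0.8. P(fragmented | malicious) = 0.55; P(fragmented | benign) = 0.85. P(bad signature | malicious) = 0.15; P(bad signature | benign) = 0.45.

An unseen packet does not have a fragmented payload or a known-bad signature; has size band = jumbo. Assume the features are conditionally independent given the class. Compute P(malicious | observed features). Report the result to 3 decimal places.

0.846

malicious: 0.95 × 0.05 × (1−0.55) × (1−0.15) = 0.01816875
benign: 0.05 × 0.8 × (1−0.85) × (1−0.45) = 0.0033
P(malicious | x) = 0.01816875 / 0.02146875 ≈ 0.846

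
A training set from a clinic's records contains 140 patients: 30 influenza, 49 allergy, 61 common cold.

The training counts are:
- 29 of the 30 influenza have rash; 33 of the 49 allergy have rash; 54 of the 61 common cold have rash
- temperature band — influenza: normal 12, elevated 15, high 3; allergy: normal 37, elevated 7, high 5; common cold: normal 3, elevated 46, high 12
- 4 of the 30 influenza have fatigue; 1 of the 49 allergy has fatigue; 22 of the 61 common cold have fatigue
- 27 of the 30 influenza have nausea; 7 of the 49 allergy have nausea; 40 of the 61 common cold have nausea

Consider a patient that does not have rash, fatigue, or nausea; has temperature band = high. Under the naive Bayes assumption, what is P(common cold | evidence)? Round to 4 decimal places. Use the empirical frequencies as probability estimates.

influenza: (30/140) × (1/30) × (3/30) × (26/30) × (3/30) ≈ 0.0000619048
allergy: (49/140) × (16/49) × (5/49) × (48/49) × (42/49) ≈ 0.00979184
common cold: (61/140) × (7/61) × (12/61) × (39/61) × (21/61) ≈ 0.00216494
P(common cold | x) = 0.00216494 / 0.0120186848 ≈ 0.1801

0.1801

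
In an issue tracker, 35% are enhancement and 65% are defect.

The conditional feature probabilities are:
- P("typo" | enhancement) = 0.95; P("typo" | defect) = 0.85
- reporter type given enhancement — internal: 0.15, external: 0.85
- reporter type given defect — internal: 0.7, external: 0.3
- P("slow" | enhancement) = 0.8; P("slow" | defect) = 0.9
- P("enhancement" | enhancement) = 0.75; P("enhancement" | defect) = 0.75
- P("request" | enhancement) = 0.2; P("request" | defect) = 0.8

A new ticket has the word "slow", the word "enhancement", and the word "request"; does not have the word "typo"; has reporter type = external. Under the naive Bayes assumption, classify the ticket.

defect

enhancement: 0.35 × (1−0.95) × 0.85 × 0.8 × 0.75 × 0.2 = 0.001785
defect: 0.65 × (1−0.85) × 0.3 × 0.9 × 0.75 × 0.8 = 0.015795
Highest score → defect.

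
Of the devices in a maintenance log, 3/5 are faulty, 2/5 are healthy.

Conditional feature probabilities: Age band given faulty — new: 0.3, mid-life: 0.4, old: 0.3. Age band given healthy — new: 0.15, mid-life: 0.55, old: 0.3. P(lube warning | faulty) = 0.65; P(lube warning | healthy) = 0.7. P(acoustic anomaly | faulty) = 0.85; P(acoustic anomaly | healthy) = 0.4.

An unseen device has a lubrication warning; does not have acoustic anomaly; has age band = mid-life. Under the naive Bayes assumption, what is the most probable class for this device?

faulty: 0.6 × 0.4 × 0.65 × (1−0.85) = 0.0234
healthy: 0.4 × 0.55 × 0.7 × (1−0.4) = 0.0924
Highest score → healthy.

healthy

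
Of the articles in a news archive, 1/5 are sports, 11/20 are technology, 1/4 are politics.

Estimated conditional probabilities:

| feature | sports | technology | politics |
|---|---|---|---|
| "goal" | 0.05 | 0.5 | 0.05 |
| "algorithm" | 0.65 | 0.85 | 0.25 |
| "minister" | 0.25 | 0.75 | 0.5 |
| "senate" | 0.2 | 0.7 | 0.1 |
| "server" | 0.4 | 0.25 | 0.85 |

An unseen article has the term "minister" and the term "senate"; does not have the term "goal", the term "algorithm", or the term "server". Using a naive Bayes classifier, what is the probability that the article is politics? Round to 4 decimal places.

0.0683

sports: 0.2 × (1−0.05) × (1−0.65) × 0.25 × 0.2 × (1−0.4) = 0.001995
technology: 0.55 × (1−0.5) × (1−0.85) × 0.75 × 0.7 × (1−0.25) = 0.0162421875
politics: 0.25 × (1−0.05) × (1−0.25) × 0.5 × 0.1 × (1−0.85) = 0.0013359375
P(politics | x) = 0.0013359375 / 0.019573125 ≈ 0.0683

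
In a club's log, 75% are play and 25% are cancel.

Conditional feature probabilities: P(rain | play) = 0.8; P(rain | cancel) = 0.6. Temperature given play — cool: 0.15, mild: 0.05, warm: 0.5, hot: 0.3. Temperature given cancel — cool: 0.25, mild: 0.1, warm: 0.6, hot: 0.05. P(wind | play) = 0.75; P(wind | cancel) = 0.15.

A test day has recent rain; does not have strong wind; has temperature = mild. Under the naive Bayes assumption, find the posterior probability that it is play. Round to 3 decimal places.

play: 0.75 × 0.8 × 0.05 × (1−0.75) = 0.0075
cancel: 0.25 × 0.6 × 0.1 × (1−0.15) = 0.01275
P(play | x) = 0.0075 / 0.02025 ≈ 0.370

0.370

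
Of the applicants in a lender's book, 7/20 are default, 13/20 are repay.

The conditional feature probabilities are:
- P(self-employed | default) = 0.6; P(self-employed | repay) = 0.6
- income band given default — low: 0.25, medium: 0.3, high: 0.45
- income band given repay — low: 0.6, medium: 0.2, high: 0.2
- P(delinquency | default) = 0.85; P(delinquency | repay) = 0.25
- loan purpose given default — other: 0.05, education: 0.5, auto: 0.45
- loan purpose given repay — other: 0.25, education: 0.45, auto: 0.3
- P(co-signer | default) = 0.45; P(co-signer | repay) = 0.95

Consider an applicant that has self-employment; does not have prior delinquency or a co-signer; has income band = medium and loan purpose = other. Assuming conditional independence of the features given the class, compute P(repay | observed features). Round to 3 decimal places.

0.738

default: 0.35 × 0.6 × 0.3 × (1−0.85) × 0.05 × (1−0.45) = 0.000259875
repay: 0.65 × 0.6 × 0.2 × (1−0.25) × 0.25 × (1−0.95) = 0.00073125
P(repay | x) = 0.00073125 / 0.000991125 ≈ 0.738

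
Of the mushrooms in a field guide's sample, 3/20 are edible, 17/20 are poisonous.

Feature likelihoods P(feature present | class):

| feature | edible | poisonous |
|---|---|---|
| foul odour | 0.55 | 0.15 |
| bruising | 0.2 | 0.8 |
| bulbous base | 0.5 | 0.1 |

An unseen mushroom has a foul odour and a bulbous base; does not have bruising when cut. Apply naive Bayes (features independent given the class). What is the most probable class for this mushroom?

edible

edible: 0.15 × 0.55 × (1−0.2) × 0.5 = 0.033
poisonous: 0.85 × 0.15 × (1−0.8) × 0.1 = 0.00255
Highest score → edible.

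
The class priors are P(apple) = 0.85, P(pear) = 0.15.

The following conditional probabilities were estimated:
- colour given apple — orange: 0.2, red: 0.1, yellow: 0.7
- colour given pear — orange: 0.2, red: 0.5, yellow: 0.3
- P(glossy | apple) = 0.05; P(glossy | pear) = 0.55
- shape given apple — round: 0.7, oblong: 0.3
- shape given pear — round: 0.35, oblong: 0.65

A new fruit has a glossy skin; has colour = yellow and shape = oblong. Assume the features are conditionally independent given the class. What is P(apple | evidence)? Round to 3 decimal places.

apple: 0.85 × 0.7 × 0.05 × 0.3 = 0.008925
pear: 0.15 × 0.3 × 0.55 × 0.65 = 0.0160875
P(apple | x) = 0.008925 / 0.0250125 ≈ 0.357

0.357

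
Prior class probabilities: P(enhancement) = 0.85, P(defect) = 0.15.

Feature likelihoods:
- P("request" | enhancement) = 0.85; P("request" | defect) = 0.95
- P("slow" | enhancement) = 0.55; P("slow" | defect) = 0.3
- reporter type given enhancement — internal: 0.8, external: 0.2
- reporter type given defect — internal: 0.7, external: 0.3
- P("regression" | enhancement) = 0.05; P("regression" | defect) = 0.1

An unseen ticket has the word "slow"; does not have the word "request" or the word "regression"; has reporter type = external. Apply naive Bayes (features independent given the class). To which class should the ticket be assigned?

enhancement

enhancement: 0.85 × (1−0.85) × 0.55 × 0.2 × (1−0.05) = 0.01332375
defect: 0.15 × (1−0.95) × 0.3 × 0.3 × (1−0.1) = 0.0006075
Highest score → enhancement.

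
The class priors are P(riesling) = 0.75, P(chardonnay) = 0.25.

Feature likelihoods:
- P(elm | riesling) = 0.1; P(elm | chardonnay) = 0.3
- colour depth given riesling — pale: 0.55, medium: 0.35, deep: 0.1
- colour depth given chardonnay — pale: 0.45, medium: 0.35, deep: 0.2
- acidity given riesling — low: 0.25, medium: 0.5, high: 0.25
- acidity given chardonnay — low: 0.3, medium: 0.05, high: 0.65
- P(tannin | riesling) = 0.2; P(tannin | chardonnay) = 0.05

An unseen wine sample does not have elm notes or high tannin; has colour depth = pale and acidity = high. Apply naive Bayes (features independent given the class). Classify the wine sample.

riesling: 0.75 × (1−0.1) × 0.55 × 0.25 × (1−0.2) = 0.07425
chardonnay: 0.25 × (1−0.3) × 0.45 × 0.65 × (1−0.05) = 0.048628125
Highest score → riesling.

riesling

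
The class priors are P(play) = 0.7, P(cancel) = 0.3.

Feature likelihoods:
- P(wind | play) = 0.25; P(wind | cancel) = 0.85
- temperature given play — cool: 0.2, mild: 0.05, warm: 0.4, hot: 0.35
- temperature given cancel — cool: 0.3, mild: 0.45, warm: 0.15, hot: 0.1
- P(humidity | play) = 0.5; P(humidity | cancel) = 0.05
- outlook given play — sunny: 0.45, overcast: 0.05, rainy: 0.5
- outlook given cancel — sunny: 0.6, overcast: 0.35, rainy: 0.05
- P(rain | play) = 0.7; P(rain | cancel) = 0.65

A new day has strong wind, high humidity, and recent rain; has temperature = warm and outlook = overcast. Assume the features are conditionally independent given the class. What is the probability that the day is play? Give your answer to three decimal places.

0.738

play: 0.7 × 0.25 × 0.4 × 0.5 × 0.05 × 0.7 = 0.001225
cancel: 0.3 × 0.85 × 0.15 × 0.05 × 0.35 × 0.65 = 0.00043509375
P(play | x) = 0.001225 / 0.00166009375 ≈ 0.738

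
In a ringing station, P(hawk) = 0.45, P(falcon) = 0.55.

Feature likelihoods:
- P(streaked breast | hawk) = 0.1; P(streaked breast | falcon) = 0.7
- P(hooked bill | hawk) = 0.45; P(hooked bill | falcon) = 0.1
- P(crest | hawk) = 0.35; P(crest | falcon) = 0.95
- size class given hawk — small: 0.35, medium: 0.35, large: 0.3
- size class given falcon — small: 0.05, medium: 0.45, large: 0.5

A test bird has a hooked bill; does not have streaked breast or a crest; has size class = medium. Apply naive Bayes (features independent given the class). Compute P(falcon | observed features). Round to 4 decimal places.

hawk: 0.45 × (1−0.1) × 0.45 × (1−0.35) × 0.35 = 0.041461875
falcon: 0.55 × (1−0.7) × 0.1 × (1−0.95) × 0.45 = 0.00037125
P(falcon | x) = 0.00037125 / 0.041833125 ≈ 0.0089

0.0089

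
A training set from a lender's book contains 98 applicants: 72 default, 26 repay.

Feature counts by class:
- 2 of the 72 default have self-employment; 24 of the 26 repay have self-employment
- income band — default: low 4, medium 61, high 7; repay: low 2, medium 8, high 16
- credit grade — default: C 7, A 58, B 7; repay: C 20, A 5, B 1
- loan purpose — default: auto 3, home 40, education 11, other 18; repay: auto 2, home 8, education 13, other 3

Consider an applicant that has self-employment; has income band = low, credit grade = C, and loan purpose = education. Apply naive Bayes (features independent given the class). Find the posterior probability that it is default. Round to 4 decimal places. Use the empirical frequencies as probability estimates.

default: (72/98) × (2/72) × (4/72) × (7/72) × (11/72) ≈ 0.0000168406
repay: (26/98) × (24/26) × (2/26) × (20/26) × (13/26) ≈ 0.0072455
P(default | x) = 0.0000168406 / 0.0072623406 ≈ 0.0023

0.0023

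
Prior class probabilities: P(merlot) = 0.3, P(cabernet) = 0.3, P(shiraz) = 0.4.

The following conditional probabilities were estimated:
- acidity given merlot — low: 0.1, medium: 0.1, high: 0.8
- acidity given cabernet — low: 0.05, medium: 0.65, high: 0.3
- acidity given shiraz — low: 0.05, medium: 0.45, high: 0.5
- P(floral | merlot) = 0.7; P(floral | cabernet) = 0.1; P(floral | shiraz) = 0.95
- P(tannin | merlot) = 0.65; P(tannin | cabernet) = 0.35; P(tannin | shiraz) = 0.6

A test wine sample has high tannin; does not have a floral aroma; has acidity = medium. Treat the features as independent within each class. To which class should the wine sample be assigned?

cabernet

merlot: 0.3 × 0.1 × (1−0.7) × 0.65 = 0.00585
cabernet: 0.3 × 0.65 × (1−0.1) × 0.35 = 0.061425
shiraz: 0.4 × 0.45 × (1−0.95) × 0.6 = 0.0054
Highest score → cabernet.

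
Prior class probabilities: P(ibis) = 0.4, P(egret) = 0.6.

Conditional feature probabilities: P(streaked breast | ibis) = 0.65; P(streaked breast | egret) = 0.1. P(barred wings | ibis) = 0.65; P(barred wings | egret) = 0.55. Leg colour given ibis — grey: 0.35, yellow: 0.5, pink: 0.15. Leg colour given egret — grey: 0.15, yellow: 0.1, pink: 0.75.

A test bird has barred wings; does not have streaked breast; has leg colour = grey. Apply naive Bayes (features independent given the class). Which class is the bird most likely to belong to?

egret

ibis: 0.4 × (1−0.65) × 0.65 × 0.35 = 0.03185
egret: 0.6 × (1−0.1) × 0.55 × 0.15 = 0.04455
Highest score → egret.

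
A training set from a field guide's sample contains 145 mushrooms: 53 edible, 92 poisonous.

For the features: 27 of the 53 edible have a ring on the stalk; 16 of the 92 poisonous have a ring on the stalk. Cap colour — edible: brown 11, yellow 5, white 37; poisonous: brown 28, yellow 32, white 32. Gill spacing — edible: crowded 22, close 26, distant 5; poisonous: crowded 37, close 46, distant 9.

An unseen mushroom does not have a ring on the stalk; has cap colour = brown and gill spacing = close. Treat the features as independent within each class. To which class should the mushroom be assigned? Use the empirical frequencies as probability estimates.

edible: (53/145) × (26/53) × (11/53) × (26/53) ≈ 0.0182566
poisonous: (92/145) × (76/92) × (28/92) × (46/92) ≈ 0.0797601
Highest score → poisonous.

poisonous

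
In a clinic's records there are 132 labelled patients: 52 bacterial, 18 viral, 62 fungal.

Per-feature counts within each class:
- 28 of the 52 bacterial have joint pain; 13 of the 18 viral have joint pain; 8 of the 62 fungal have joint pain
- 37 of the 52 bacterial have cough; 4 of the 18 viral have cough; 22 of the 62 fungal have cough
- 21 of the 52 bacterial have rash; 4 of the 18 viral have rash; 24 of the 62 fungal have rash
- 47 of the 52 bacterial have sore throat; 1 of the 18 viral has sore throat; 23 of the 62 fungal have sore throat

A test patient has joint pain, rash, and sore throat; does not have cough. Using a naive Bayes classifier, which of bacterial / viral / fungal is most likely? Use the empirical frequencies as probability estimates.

bacterial

bacterial: (52/132) × (28/52) × (15/52) × (21/52) × (47/52) ≈ 0.0223348
viral: (18/132) × (13/18) × (14/18) × (4/18) × (1/18) ≈ 0.000945671
fungal: (62/132) × (8/62) × (40/62) × (24/62) × (23/62) ≈ 0.00561487
Highest score → bacterial.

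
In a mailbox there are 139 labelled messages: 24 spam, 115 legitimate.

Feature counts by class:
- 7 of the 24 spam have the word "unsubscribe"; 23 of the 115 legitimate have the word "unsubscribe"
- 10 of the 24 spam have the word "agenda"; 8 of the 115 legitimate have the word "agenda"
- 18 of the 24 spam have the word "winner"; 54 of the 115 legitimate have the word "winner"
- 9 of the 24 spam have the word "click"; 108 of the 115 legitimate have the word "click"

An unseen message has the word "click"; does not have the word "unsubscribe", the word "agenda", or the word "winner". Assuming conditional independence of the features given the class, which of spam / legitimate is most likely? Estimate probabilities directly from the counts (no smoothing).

spam: (24/139) × (17/24) × (14/24) × (6/24) × (9/24) ≈ 0.0066884
legitimate: (115/139) × (92/115) × (107/115) × (61/115) × (108/115) ≈ 0.306773
Highest score → legitimate.

legitimate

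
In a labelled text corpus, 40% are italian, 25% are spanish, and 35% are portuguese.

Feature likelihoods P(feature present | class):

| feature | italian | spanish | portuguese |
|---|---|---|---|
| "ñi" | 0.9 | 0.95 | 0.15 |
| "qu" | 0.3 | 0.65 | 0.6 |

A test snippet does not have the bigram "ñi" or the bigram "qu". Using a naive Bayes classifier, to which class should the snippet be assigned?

portuguese

italian: 0.4 × (1−0.9) × (1−0.3) = 0.028
spanish: 0.25 × (1−0.95) × (1−0.65) = 0.004375
portuguese: 0.35 × (1−0.15) × (1−0.6) = 0.119
Highest score → portuguese.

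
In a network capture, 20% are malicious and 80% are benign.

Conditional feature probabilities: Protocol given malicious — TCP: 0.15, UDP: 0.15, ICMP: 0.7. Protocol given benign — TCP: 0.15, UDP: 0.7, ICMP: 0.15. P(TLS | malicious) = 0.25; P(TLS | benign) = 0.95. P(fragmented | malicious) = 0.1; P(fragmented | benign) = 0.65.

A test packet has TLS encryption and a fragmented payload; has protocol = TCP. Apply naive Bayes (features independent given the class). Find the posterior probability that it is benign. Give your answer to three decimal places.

malicious: 0.2 × 0.15 × 0.25 × 0.1 = 0.00075
benign: 0.8 × 0.15 × 0.95 × 0.65 = 0.0741
P(benign | x) = 0.0741 / 0.07485 ≈ 0.990

0.990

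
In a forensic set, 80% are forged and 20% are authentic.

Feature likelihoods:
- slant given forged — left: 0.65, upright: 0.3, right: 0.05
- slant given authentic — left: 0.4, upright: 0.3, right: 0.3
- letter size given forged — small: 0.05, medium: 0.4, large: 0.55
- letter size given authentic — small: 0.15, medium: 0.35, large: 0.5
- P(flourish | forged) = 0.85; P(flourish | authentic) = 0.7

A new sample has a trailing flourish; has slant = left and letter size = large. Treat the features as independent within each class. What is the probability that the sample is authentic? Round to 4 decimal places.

forged: 0.8 × 0.65 × 0.55 × 0.85 = 0.2431
authentic: 0.2 × 0.4 × 0.5 × 0.7 = 0.028
P(authentic | x) = 0.028 / 0.2711 ≈ 0.1033

0.1033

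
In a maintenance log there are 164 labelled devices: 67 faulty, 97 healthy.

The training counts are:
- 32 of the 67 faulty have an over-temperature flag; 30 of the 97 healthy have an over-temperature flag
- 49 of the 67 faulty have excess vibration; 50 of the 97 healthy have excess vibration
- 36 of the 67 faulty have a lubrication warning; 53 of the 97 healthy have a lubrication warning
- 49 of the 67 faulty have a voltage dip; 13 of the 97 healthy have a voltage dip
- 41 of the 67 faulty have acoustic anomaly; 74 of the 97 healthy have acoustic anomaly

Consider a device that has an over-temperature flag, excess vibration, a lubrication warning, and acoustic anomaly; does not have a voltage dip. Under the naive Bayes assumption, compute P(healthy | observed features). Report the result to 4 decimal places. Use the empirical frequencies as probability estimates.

faulty: (67/164) × (32/67) × (49/67) × (36/67) × (18/67) × (41/67) ≈ 0.0126056
healthy: (97/164) × (30/97) × (50/97) × (53/97) × (84/97) × (74/97) ≈ 0.0340367
P(healthy | x) = 0.0340367 / 0.0466423 ≈ 0.7297

0.7297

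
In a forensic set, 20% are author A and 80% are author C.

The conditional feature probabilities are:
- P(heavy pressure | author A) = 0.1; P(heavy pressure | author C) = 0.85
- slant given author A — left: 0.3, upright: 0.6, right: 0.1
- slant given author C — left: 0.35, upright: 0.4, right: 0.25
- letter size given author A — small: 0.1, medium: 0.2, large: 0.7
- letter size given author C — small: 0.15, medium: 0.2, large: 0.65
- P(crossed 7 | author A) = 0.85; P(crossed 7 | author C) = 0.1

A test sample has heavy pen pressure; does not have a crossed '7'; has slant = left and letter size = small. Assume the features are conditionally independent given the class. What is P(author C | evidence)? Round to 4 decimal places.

0.9972

author A: 0.2 × 0.1 × 0.3 × 0.1 × (1−0.85) = 0.00009
author C: 0.8 × 0.85 × 0.35 × 0.15 × (1−0.1) = 0.03213
P(author C | x) = 0.03213 / 0.03222 ≈ 0.9972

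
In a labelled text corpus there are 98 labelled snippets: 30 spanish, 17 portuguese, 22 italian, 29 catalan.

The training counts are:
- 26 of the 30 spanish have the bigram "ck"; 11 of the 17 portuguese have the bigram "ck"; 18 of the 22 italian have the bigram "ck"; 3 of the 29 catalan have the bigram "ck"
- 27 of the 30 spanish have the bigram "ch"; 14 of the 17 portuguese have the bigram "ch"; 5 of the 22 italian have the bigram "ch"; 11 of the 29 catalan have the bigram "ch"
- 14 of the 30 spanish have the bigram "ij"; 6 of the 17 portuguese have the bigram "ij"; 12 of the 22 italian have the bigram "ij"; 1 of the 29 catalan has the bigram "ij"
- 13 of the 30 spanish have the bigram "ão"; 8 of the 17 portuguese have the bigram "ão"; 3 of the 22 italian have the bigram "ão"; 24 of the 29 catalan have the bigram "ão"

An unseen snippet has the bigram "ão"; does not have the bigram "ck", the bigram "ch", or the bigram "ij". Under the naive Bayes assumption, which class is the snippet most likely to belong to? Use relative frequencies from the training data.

spanish: (30/98) × (4/30) × (3/30) × (16/30) × (13/30) ≈ 0.000943311
portuguese: (17/98) × (6/17) × (3/17) × (11/17) × (8/17) ≈ 0.0032899
italian: (22/98) × (4/22) × (17/22) × (10/22) × (3/22) ≈ 0.00195495
catalan: (29/98) × (26/29) × (18/29) × (28/29) × (24/29) ≈ 0.131582
Highest score → catalan.

catalan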